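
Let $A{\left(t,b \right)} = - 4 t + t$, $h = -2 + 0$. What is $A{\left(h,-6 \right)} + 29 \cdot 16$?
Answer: $470$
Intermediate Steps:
$h = -2$
$A{\left(t,b \right)} = - 3 t$
$A{\left(h,-6 \right)} + 29 \cdot 16 = \left(-3\right) \left(-2\right) + 29 \cdot 16 = 6 + 464 = 470$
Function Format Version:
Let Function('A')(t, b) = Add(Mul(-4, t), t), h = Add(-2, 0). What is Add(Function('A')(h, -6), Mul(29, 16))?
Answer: 470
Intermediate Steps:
h = -2
Function('A')(t, b) = Mul(-3, t)
Add(Function('A')(h, -6), Mul(29, 16)) = Add(Mul(-3, -2), Mul(29, 16)) = Add(6, 464) = 470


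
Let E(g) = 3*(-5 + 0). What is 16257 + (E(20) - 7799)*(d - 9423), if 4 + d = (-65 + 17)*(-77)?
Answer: 44798291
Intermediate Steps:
E(g) = -15 (E(g) = 3*(-5) = -15)
d = 3692 (d = -4 + (-65 + 17)*(-77) = -4 - 48*(-77) = -4 + 3696 = 3692)
16257 + (E(20) - 7799)*(d - 9423) = 16257 + (-15 - 7799)*(3692 - 9423) = 16257 - 7814*(-5731) = 16257 + 44782034 = 44798291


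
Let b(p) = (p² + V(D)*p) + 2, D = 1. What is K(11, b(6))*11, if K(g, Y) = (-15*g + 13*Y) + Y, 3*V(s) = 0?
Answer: 4037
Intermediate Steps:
V(s) = 0 (V(s) = (⅓)*0 = 0)
b(p) = 2 + p² (b(p) = (p² + 0*p) + 2 = (p² + 0) + 2 = p² + 2 = 2 + p²)
K(g, Y) = -15*g + 14*Y
K(11, b(6))*11 = (-15*11 + 14*(2 + 6²))*11 = (-165 + 14*(2 + 36))*11 = (-165 + 14*38)*11 = (-165 + 532)*11 = 367*11 = 4037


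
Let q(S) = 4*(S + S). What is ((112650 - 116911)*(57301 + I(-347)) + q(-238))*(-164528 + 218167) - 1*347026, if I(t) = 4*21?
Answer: -13115775853597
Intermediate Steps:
I(t) = 84
q(S) = 8*S (q(S) = 4*(2*S) = 8*S)
((112650 - 116911)*(57301 + I(-347)) + q(-238))*(-164528 + 218167) - 1*347026 = ((112650 - 116911)*(57301 + 84) + 8*(-238))*(-164528 + 218167) - 1*347026 = (-4261*57385 - 1904)*53639 - 347026 = (-244517485 - 1904)*53639 - 347026 = -244519389*53639 - 347026 = -13115775506571 - 347026 = -13115775853597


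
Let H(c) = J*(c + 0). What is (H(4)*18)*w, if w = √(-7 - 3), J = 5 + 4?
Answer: 648*I*√10 ≈ 2049.2*I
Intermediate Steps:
J = 9
H(c) = 9*c (H(c) = 9*(c + 0) = 9*c)
w = I*√10 (w = √(-10) = I*√10 ≈ 3.1623*I)
(H(4)*18)*w = ((9*4)*18)*(I*√10) = (36*18)*(I*√10) = 648*(I*√10) = 648*I*√10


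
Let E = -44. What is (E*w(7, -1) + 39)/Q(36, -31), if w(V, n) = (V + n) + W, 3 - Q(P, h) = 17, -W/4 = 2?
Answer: -127/14 ≈ -9.0714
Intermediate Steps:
W = -8 (W = -4*2 = -8)
Q(P, h) = -14 (Q(P, h) = 3 - 1*17 = 3 - 17 = -14)
w(V, n) = -8 + V + n (w(V, n) = (V + n) - 8 = -8 + V + n)
(E*w(7, -1) + 39)/Q(36, -31) = (-44*(-8 + 7 - 1) + 39)/(-14) = (-44*(-2) + 39)*(-1/14) = (88 + 39)*(-1/14) = 127*(-1/14) = -127/14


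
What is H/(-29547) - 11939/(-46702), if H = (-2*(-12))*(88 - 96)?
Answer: 120576139/459967998 ≈ 0.26214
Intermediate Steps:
H = -192 (H = 24*(-8) = -192)
H/(-29547) - 11939/(-46702) = -192/(-29547) - 11939/(-46702) = -192*(-1/29547) - 11939*(-1/46702) = 64/9849 + 11939/46702 = 120576139/459967998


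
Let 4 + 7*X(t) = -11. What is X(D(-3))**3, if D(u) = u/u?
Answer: -3375/343 ≈ -9.8396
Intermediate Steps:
D(u) = 1
X(t) = -15/7 (X(t) = -4/7 + (1/7)*(-11) = -4/7 - 11/7 = -15/7)
X(D(-3))**3 = (-15/7)**3 = -3375/343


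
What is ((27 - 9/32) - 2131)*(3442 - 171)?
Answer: -220259327/32 ≈ -6.8831e+6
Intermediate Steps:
((27 - 9/32) - 2131)*(3442 - 171) = ((27 + (1/32)*(-9)) - 2131)*3271 = ((27 - 9/32) - 2131)*3271 = (855/32 - 2131)*3271 = -67337/32*3271 = -220259327/32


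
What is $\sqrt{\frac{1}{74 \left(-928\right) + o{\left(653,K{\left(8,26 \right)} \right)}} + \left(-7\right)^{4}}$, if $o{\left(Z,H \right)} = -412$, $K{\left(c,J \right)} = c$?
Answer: $\frac{17 \sqrt{1101404293}}{11514} \approx 49.0$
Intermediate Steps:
$\sqrt{\frac{1}{74 \left(-928\right) + o{\left(653,K{\left(8,26 \right)} \right)}} + \left(-7\right)^{4}} = \sqrt{\frac{1}{74 \left(-928\right) - 412} + \left(-7\right)^{4}} = \sqrt{\frac{1}{-68672 - 412} + 2401} = \sqrt{\frac{1}{-69084} + 2401} = \sqrt{- \frac{1}{69084} + 2401} = \sqrt{\frac{165870683}{69084}} = \frac{17 \sqrt{1101404293}}{11514}$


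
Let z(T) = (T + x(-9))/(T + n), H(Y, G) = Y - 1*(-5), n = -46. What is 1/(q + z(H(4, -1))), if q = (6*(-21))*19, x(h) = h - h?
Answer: -37/88587 ≈ -0.00041767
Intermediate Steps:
x(h) = 0
H(Y, G) = 5 + Y (H(Y, G) = Y + 5 = 5 + Y)
z(T) = T/(-46 + T) (z(T) = (T + 0)/(T - 46) = T/(-46 + T))
q = -2394 (q = -126*19 = -2394)
1/(q + z(H(4, -1))) = 1/(-2394 + (5 + 4)/(-46 + (5 + 4))) = 1/(-2394 + 9/(-46 + 9)) = 1/(-2394 + 9/(-37)) = 1/(-2394 + 9*(-1/37)) = 1/(-2394 - 9/37) = 1/(-88587/37) = -37/88587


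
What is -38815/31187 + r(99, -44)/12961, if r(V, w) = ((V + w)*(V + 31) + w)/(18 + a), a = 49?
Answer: -2575755891/2083260413 ≈ -1.2364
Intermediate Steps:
r(V, w) = w/67 + (31 + V)*(V + w)/67 (r(V, w) = ((V + w)*(V + 31) + w)/(18 + 49) = ((V + w)*(31 + V) + w)/67 = ((31 + V)*(V + w) + w)*(1/67) = (w + (31 + V)*(V + w))*(1/67) = w/67 + (31 + V)*(V + w)/67)
-38815/31187 + r(99, -44)/12961 = -38815/31187 + ((1/67)*99² + (31/67)*99 + (32/67)*(-44) + (1/67)*99*(-44))/12961 = -38815*1/31187 + ((1/67)*9801 + 3069/67 - 1408/67 - 4356/67)*(1/12961) = -38815/31187 + (9801/67 + 3069/67 - 1408/67 - 4356/67)*(1/12961) = -38815/31187 + (7106/67)*(1/12961) = -38815/31187 + 7106/868387 = -2575755891/2083260413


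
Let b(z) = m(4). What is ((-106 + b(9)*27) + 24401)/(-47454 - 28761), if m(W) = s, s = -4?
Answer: -24187/76215 ≈ -0.31735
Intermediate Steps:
m(W) = -4
b(z) = -4
((-106 + b(9)*27) + 24401)/(-47454 - 28761) = ((-106 - 4*27) + 24401)/(-47454 - 28761) = ((-106 - 108) + 24401)/(-76215) = (-214 + 24401)*(-1/76215) = 24187*(-1/76215) = -24187/76215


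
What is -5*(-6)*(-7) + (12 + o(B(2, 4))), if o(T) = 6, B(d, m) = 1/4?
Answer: -192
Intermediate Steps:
B(d, m) = ¼
-5*(-6)*(-7) + (12 + o(B(2, 4))) = -5*(-6)*(-7) + (12 + 6) = 30*(-7) + 18 = -210 + 18 = -192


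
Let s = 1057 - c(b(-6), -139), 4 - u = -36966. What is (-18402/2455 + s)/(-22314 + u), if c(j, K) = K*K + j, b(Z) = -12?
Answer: -22413531/17990240 ≈ -1.2459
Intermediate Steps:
u = 36970 (u = 4 - 1*(-36966) = 4 + 36966 = 36970)
c(j, K) = j + K² (c(j, K) = K² + j = j + K²)
s = -18252 (s = 1057 - (-12 + (-139)²) = 1057 - (-12 + 19321) = 1057 - 1*19309 = 1057 - 19309 = -18252)
(-18402/2455 + s)/(-22314 + u) = (-18402/2455 - 18252)/(-22314 + 36970) = (-18402*1/2455 - 18252)/14656 = (-18402/2455 - 18252)*(1/14656) = -44827062/2455*1/14656 = -22413531/17990240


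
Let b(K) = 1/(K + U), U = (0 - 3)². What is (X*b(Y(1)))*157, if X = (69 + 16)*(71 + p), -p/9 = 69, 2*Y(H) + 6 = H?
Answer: -14679500/13 ≈ -1.1292e+6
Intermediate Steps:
Y(H) = -3 + H/2
U = 9 (U = (-3)² = 9)
p = -621 (p = -9*69 = -621)
X = -46750 (X = (69 + 16)*(71 - 621) = 85*(-550) = -46750)
b(K) = 1/(9 + K) (b(K) = 1/(K + 9) = 1/(9 + K))
(X*b(Y(1)))*157 = -46750/(9 + (-3 + (½)*1))*157 = -46750/(9 + (-3 + ½))*157 = -46750/(9 - 5/2)*157 = -46750/13/2*157 = -46750*2/13*157 = -93500/13*157 = -14679500/13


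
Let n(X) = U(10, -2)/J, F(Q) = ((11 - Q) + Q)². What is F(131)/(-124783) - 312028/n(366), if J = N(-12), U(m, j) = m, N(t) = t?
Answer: 233614738939/623915 ≈ 3.7443e+5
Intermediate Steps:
F(Q) = 121 (F(Q) = 11² = 121)
J = -12
n(X) = -⅚ (n(X) = 10/(-12) = 10*(-1/12) = -⅚)
F(131)/(-124783) - 312028/n(366) = 121/(-124783) - 312028/(-⅚) = 121*(-1/124783) - 312028*(-6/5) = -121/124783 + 1872168/5 = 233614738939/623915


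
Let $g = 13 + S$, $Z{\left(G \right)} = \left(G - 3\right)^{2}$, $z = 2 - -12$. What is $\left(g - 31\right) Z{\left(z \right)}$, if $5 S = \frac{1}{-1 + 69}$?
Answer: $- \frac{740399}{340} \approx -2177.6$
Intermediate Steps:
$z = 14$ ($z = 2 + 12 = 14$)
$S = \frac{1}{340}$ ($S = \frac{1}{5 \left(-1 + 69\right)} = \frac{1}{5 \cdot 68} = \frac{1}{5} \cdot \frac{1}{68} = \frac{1}{340} \approx 0.0029412$)
$Z{\left(G \right)} = \left(-3 + G\right)^{2}$
$g = \frac{4421}{340}$ ($g = 13 + \frac{1}{340} = \frac{4421}{340} \approx 13.003$)
$\left(g - 31\right) Z{\left(z \right)} = \left(\frac{4421}{340} - 31\right) \left(-3 + 14\right)^{2} = - \frac{6119 \cdot 11^{2}}{340} = \left(- \frac{6119}{340}\right) 121 = - \frac{740399}{340}$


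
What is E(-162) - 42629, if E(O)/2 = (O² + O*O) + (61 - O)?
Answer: 62793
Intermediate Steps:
E(O) = 122 - 2*O + 4*O² (E(O) = 2*((O² + O*O) + (61 - O)) = 2*((O² + O²) + (61 - O)) = 2*(2*O² + (61 - O)) = 2*(61 - O + 2*O²) = 122 - 2*O + 4*O²)
E(-162) - 42629 = (122 - 2*(-162) + 4*(-162)²) - 42629 = (122 + 324 + 4*26244) - 42629 = (122 + 324 + 104976) - 42629 = 105422 - 42629 = 62793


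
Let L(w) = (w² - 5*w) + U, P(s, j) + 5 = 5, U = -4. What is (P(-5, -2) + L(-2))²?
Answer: 100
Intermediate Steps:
P(s, j) = 0 (P(s, j) = -5 + 5 = 0)
L(w) = -4 + w² - 5*w (L(w) = (w² - 5*w) - 4 = -4 + w² - 5*w)
(P(-5, -2) + L(-2))² = (0 + (-4 + (-2)² - 5*(-2)))² = (0 + (-4 + 4 + 10))² = (0 + 10)² = 10² = 100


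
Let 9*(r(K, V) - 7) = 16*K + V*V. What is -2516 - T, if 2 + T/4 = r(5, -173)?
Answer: -47620/3 ≈ -15873.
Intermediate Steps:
r(K, V) = 7 + V²/9 + 16*K/9 (r(K, V) = 7 + (16*K + V*V)/9 = 7 + (16*K + V²)/9 = 7 + (V² + 16*K)/9 = 7 + (V²/9 + 16*K/9) = 7 + V²/9 + 16*K/9)
T = 40072/3 (T = -8 + 4*(7 + (⅑)*(-173)² + (16/9)*5) = -8 + 4*(7 + (⅑)*29929 + 80/9) = -8 + 4*(7 + 29929/9 + 80/9) = -8 + 4*(10024/3) = -8 + 40096/3 = 40072/3 ≈ 13357.)
-2516 - T = -2516 - 1*40072/3 = -2516 - 40072/3 = -47620/3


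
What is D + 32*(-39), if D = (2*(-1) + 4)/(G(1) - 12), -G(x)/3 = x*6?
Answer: -18721/15 ≈ -1248.1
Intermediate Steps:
G(x) = -18*x (G(x) = -3*x*6 = -18*x)
D = -1/15 (D = (2*(-1) + 4)/(-18*1 - 12) = (-2 + 4)/(-18 - 12) = 2/(-30) = 2*(-1/30) = -1/15 ≈ -0.066667)
D + 32*(-39) = -1/15 + 32*(-39) = -1/15 - 1248 = -18721/15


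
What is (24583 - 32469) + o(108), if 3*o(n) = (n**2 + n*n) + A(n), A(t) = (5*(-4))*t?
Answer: -830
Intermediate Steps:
A(t) = -20*t
o(n) = -20*n/3 + 2*n**2/3 (o(n) = ((n**2 + n*n) - 20*n)/3 = ((n**2 + n**2) - 20*n)/3 = (2*n**2 - 20*n)/3 = (-20*n + 2*n**2)/3 = -20*n/3 + 2*n**2/3)
(24583 - 32469) + o(108) = (24583 - 32469) + (2/3)*108*(-10 + 108) = -7886 + (2/3)*108*98 = -7886 + 7056 = -830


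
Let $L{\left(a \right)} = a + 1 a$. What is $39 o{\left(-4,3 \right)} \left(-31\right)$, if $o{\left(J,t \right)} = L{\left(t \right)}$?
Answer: $-7254$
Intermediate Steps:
$L{\left(a \right)} = 2 a$ ($L{\left(a \right)} = a + a = 2 a$)
$o{\left(J,t \right)} = 2 t$
$39 o{\left(-4,3 \right)} \left(-31\right) = 39 \cdot 2 \cdot 3 \left(-31\right) = 39 \cdot 6 \left(-31\right) = 234 \left(-31\right) = -7254$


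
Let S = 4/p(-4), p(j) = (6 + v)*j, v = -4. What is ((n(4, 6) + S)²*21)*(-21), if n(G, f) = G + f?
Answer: -159201/4 ≈ -39800.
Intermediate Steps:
p(j) = 2*j (p(j) = (6 - 4)*j = 2*j)
S = -½ (S = 4/((2*(-4))) = 4/(-8) = 4*(-⅛) = -½ ≈ -0.50000)
((n(4, 6) + S)²*21)*(-21) = (((4 + 6) - ½)²*21)*(-21) = ((10 - ½)²*21)*(-21) = ((19/2)²*21)*(-21) = ((361/4)*21)*(-21) = (7581/4)*(-21) = -159201/4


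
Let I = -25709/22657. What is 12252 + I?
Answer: 277567855/22657 ≈ 12251.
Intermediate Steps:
I = -25709/22657 (I = -25709*1/22657 = -25709/22657 ≈ -1.1347)
12252 + I = 12252 - 25709/22657 = 277567855/22657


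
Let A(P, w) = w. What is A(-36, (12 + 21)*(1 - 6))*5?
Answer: -825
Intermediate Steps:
A(-36, (12 + 21)*(1 - 6))*5 = ((12 + 21)*(1 - 6))*5 = (33*(-5))*5 = -165*5 = -825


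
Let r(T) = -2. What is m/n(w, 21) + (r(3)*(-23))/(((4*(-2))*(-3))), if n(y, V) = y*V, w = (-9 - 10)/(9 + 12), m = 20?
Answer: 197/228 ≈ 0.86403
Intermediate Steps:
w = -19/21 ≈ -0.90476
n(y, V) = V*y
m/n(w, 21) + (r(3)*(-23))/(((4*(-2))*(-3))) = 20/((21*(-19/21))) + (-2*(-23))/(((4*(-2))*(-3))) = 20/(-19) + 46/((-8*(-3))) = 20*(-1/19) + 46/24 = -20/19 + 46*(1/24) = -20/19 + 23/12 = 197/228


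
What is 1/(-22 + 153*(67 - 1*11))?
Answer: 1/8546 ≈ 0.00011701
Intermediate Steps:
1/(-22 + 153*(67 - 1*11)) = 1/(-22 + 153*(67 - 11)) = 1/(-22 + 153*56) = 1/(-22 + 8568) = 1/8546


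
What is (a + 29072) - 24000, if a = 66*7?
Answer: 5534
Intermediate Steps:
a = 462
(a + 29072) - 24000 = (462 + 29072) - 24000 = 29534 - 24000 = 5534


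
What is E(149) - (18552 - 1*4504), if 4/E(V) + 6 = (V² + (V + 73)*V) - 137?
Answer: -193637631/13784 ≈ -14048.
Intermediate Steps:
E(V) = 4/(-143 + V² + V*(73 + V)) (E(V) = 4/(-6 + ((V² + (V + 73)*V) - 137)) = 4/(-6 + ((V² + (73 + V)*V) - 137)) = 4/(-6 + ((V² + V*(73 + V)) - 137)) = 4/(-6 + (-137 + V² + V*(73 + V))) = 4/(-143 + V² + V*(73 + V)))
E(149) - (18552 - 1*4504) = 4/(-143 + 2*149² + 73*149) - (18552 - 1*4504) = 4/(-143 + 2*22201 + 10877) - (18552 - 4504) = 4/(-143 + 44402 + 10877) - 1*14048 = 4/55136 - 14048 = 4*(1/55136) - 14048 = 1/13784 - 14048 = -193637631/13784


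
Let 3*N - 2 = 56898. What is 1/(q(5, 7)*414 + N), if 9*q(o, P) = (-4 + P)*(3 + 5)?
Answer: 3/60212 ≈ 4.9824e-5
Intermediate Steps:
N = 56900/3 (N = ⅔ + (⅓)*56898 = ⅔ + 18966 = 56900/3 ≈ 18967.)
q(o, P) = -32/9 + 8*P/9 (q(o, P) = ((-4 + P)*(3 + 5))/9 = ((-4 + P)*8)/9 = (-32 + 8*P)/9 = -32/9 + 8*P/9)
1/(q(5, 7)*414 + N) = 1/((-32/9 + (8/9)*7)*414 + 56900/3) = 1/((-32/9 + 56/9)*414 + 56900/3) = 1/((8/3)*414 + 56900/3) = 1/(1104 + 56900/3) = 1/(60212/3) = 3/60212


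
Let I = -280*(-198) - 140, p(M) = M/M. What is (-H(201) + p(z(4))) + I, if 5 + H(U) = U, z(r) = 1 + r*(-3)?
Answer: 55105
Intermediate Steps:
z(r) = 1 - 3*r
p(M) = 1
H(U) = -5 + U
I = 55300 (I = 55440 - 140 = 55300)
(-H(201) + p(z(4))) + I = (-(-5 + 201) + 1) + 55300 = (-1*196 + 1) + 55300 = (-196 + 1) + 55300 = -195 + 55300 = 55105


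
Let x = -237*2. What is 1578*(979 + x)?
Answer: 796890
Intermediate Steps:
x = -474
1578*(979 + x) = 1578*(979 - 474) = 1578*505 = 796890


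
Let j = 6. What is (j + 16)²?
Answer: 484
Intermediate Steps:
(j + 16)² = (6 + 16)² = 22² = 484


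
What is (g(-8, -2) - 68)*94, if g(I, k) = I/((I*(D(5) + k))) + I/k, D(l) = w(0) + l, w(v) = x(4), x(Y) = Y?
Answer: -42018/7 ≈ -6002.6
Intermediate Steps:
w(v) = 4
D(l) = 4 + l
g(I, k) = 1/(9 + k) + I/k (g(I, k) = I/((I*((4 + 5) + k))) + I/k = I/((I*(9 + k))) + I/k = I*(1/(I*(9 + k))) + I/k = 1/(9 + k) + I/k)
(g(-8, -2) - 68)*94 = ((-2 + 9*(-8) - 8*(-2))/((-2)*(9 - 2)) - 68)*94 = (-½*(-2 - 72 + 16)/7 - 68)*94 = (-½*⅐*(-58) - 68)*94 = (29/7 - 68)*94 = -447/7*94 = -42018/7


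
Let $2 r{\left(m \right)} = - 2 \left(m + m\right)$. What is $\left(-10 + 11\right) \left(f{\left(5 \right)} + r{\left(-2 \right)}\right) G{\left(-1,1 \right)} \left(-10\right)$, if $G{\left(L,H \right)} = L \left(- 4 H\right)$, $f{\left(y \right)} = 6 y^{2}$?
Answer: $-6160$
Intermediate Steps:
$r{\left(m \right)} = - 2 m$ ($r{\left(m \right)} = \frac{\left(-2\right) \left(m + m\right)}{2} = \frac{\left(-2\right) 2 m}{2} = \frac{\left(-4\right) m}{2} = - 2 m$)
$G{\left(L,H \right)} = - 4 H L$
$\left(-10 + 11\right) \left(f{\left(5 \right)} + r{\left(-2 \right)}\right) G{\left(-1,1 \right)} \left(-10\right) = \left(-10 + 11\right) \left(6 \cdot 5^{2} - -4\right) \left(\left(-4\right) 1 \left(-1\right)\right) \left(-10\right) = 1 \left(6 \cdot 25 + 4\right) 4 \left(-10\right) = 1 \left(150 + 4\right) 4 \left(-10\right) = 1 \cdot 154 \cdot 4 \left(-10\right) = 154 \cdot 4 \left(-10\right) = 616 \left(-10\right) = -6160$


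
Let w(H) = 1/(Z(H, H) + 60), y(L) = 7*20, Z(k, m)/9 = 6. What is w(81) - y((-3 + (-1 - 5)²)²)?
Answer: -15959/114 ≈ -139.99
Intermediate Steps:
Z(k, m) = 54 (Z(k, m) = 9*6 = 54)
y(L) = 140
w(H) = 1/114 (w(H) = 1/(54 + 60) = 1/114)
w(81) - y((-3 + (-1 - 5)²)²) = 1/114 - 1*140 = 1/114 - 140 = -15959/114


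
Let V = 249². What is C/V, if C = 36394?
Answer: 36394/62001 ≈ 0.58699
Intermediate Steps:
V = 62001
C/V = 36394/62001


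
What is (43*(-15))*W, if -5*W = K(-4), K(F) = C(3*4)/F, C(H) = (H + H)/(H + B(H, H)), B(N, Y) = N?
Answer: -129/4 ≈ -32.250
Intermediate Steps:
C(H) = 1 (C(H) = (H + H)/(H + H) = (2*H)/((2*H)) = (2*H)*(1/(2*H)) = 1)
K(F) = 1/F
W = 1/20 (W = -⅕/(-4) = -⅕*(-¼) = 1/20 ≈ 0.050000)
(43*(-15))*W = (43*(-15))*(1/20) = -645*1/20 = -129/4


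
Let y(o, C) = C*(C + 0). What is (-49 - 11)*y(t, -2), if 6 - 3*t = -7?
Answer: -240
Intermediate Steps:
t = 13/3 (t = 2 - ⅓*(-7) = 2 + 7/3 = 13/3 ≈ 4.3333)
y(o, C) = C² (y(o, C) = C*C = C²)
(-49 - 11)*y(t, -2) = (-49 - 11)*(-2)² = -60*4 = -240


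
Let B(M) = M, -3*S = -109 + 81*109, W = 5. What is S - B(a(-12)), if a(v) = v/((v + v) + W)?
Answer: -165716/57 ≈ -2907.3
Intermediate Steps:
a(v) = v/(5 + 2*v) (a(v) = v/((v + v) + 5) = v/(2*v + 5) = v/(5 + 2*v))
S = -8720/3 (S = -(-109 + 81*109)/3 = -(-109 + 8829)/3 = -1/3*8720 = -8720/3 ≈ -2906.7)
S - B(a(-12)) = -8720/3 - (-12)/(5 + 2*(-12)) = -8720/3 - (-12)/(5 - 24) = -8720/3 - (-12)/(-19) = -8720/3 - (-12)*(-1)/19 = -8720/3 - 1*12/19 = -8720/3 - 12/19 = -165716/57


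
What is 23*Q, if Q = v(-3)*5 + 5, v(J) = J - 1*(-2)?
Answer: 0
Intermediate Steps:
v(J) = 2 + J (v(J) = J + 2 = 2 + J)
Q = 0 (Q = (2 - 3)*5 + 5 = -1*5 + 5 = -5 + 5 = 0)
23*Q = 23*0 = 0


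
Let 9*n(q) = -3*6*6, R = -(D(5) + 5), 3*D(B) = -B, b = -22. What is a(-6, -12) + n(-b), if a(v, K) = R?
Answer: -46/3 ≈ -15.333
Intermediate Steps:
D(B) = -B/3 (D(B) = (-B)/3 = -B/3)
R = -10/3 (R = -(-⅓*5 + 5) = -(-5/3 + 5) = -1*10/3 = -10/3 ≈ -3.3333)
a(v, K) = -10/3
n(q) = -12 (n(q) = (-3*6*6)/9 = (-18*6)/9 = (⅑)*(-108) = -12)
a(-6, -12) + n(-b) = -10/3 - 12 = -46/3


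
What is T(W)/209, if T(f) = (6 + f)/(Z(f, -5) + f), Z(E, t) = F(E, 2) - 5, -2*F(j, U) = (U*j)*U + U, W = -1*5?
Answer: -1/209 ≈ -0.0047847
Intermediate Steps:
W = -5
F(j, U) = -U/2 - j*U**2/2 (F(j, U) = -((U*j)*U + U)/2 = -(j*U**2 + U)/2 = -(U + j*U**2)/2 = -U/2 - j*U**2/2)
Z(E, t) = -6 - 2*E (Z(E, t) = -1/2*2*(1 + 2*E) - 5 = (-1 - 2*E) - 5 = -6 - 2*E)
T(f) = (6 + f)/(-6 - f) (T(f) = (6 + f)/((-6 - 2*f) + f) = (6 + f)/(-6 - f))
T(W)/209 = -1/209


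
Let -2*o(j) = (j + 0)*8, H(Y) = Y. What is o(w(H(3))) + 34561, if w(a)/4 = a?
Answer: 34513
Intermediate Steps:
w(a) = 4*a
o(j) = -4*j (o(j) = -(j + 0)*8/2 = -j*8/2 = -4*j)
o(w(H(3))) + 34561 = -16*3 + 34561 = -4*12 + 34561 = -48 + 34561 = 34513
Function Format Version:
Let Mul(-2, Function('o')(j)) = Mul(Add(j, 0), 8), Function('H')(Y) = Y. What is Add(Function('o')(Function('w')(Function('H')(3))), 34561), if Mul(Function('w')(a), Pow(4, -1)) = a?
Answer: 34513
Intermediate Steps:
Function('w')(a) = Mul(4, a)
Function('o')(j) = Mul(-4, j) (Function('o')(j) = Mul(Rational(-1, 2), Mul(Add(j, 0), 8)) = Mul(Rational(-1, 2), Mul(j, 8)) = Mul(Rational(-1, 2), Mul(8, j)) = Mul(-4, j))
Add(Function('o')(Function('w')(Function('H')(3))), 34561) = Add(Mul(-4, Mul(4, 3)), 34561) = Add(Mul(-4, 12), 34561) = Add(-48, 34561) = 34513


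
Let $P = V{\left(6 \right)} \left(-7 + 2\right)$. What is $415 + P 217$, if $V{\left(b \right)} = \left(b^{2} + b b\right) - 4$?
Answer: $-73365$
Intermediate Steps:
$V{\left(b \right)} = -4 + 2 b^{2}$ ($V{\left(b \right)} = \left(b^{2} + b^{2}\right) - 4 = 2 b^{2} - 4 = -4 + 2 b^{2}$)
$P = -340$ ($P = \left(-4 + 2 \cdot 6^{2}\right) \left(-7 + 2\right) = \left(-4 + 2 \cdot 36\right) \left(-5\right) = \left(-4 + 72\right) \left(-5\right) = 68 \left(-5\right) = -340$)
$415 + P 217 = 415 - 73780 = -73365$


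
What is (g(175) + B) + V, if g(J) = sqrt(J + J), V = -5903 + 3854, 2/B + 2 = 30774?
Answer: -31525913/15386 + 5*sqrt(14) ≈ -2030.3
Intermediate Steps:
B = 1/15386 (B = 2/(-2 + 30774) = 2/30772 = 2*(1/30772) = 1/15386 ≈ 6.4994e-5)
V = -2049
g(J) = sqrt(2)*sqrt(J) (g(J) = sqrt(2*J) = sqrt(2)*sqrt(J))
(g(175) + B) + V = (sqrt(2)*sqrt(175) + 1/15386) - 2049 = (sqrt(2)*(5*sqrt(7)) + 1/15386) - 2049 = (5*sqrt(14) + 1/15386) - 2049 = (1/15386 + 5*sqrt(14)) - 2049 = -31525913/15386 + 5*sqrt(14)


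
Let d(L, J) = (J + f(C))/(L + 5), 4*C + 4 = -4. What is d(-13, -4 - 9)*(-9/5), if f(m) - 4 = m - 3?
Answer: -63/20 ≈ -3.1500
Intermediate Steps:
C = -2 (C = -1 + (¼)*(-4) = -1 - 1 = -2)
f(m) = 1 + m (f(m) = 4 + (m - 3) = 4 + (-3 + m) = 1 + m)
d(L, J) = (-1 + J)/(5 + L) (d(L, J) = (J + (1 - 2))/(L + 5) = (J - 1)/(5 + L) = (-1 + J)/(5 + L))
d(-13, -4 - 9)*(-9/5) = ((-1 + (-4 - 9))/(5 - 13))*(-9/5) = ((-1 - 13)/(-8))*(-9*⅕) = -⅛*(-14)*(-9/5) = (7/4)*(-9/5) = -63/20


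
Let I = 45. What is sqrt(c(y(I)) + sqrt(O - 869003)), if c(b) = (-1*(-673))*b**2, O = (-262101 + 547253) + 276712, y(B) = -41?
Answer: sqrt(1131313 + I*sqrt(307139)) ≈ 1063.6 + 0.26*I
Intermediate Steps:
O = 561864 (O = 285152 + 276712 = 561864)
c(b) = 673*b**2
sqrt(c(y(I)) + sqrt(O - 869003)) = sqrt(673*(-41)**2 + sqrt(561864 - 869003)) = sqrt(673*1681 + sqrt(-307139)) = sqrt(1131313 + I*sqrt(307139))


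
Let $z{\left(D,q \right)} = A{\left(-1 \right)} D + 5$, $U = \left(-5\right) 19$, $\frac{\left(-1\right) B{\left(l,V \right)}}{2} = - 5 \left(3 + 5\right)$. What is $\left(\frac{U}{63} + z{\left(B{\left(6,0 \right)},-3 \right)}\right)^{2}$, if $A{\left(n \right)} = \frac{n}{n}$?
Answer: $\frac{27667600}{3969} \approx 6970.9$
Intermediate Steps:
$B{\left(l,V \right)} = 80$ ($B{\left(l,V \right)} = - 2 \left(- 5 \left(3 + 5\right)\right) = - 2 \left(\left(-5\right) 8\right) = \left(-2\right) \left(-40\right) = 80$)
$U = -95$
$A{\left(n \right)} = 1$
$z{\left(D,q \right)} = 5 + D$ ($z{\left(D,q \right)} = 1 D + 5 = D + 5 = 5 + D$)
$\left(\frac{U}{63} + z{\left(B{\left(6,0 \right)},-3 \right)}\right)^{2} = \left(- \frac{95}{63} + \left(5 + 80\right)\right)^{2} = \left(\left(-95\right) \frac{1}{63} + 85\right)^{2} = \left(- \frac{95}{63} + 85\right)^{2} = \left(\frac{5260}{63}\right)^{2} = \frac{27667600}{3969}$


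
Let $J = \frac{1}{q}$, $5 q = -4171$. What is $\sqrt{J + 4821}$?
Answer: $\frac{\sqrt{83872078006}}{4171} \approx 69.433$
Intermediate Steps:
$q = - \frac{4171}{5}$ ($q = \frac{1}{5} \left(-4171\right) = - \frac{4171}{5} \approx -834.2$)
$J = - \frac{5}{4171}$ ($J = \frac{1}{- \frac{4171}{5}} = - \frac{5}{4171} \approx -0.0011988$)
$\sqrt{J + 4821} = \sqrt{- \frac{5}{4171} + 4821} = \sqrt{\frac{20108386}{4171}} = \frac{\sqrt{83872078006}}{4171}$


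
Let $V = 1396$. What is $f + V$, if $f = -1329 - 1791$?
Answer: $-1724$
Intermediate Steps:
$f = -3120$
$f + V = -3120 + 1396 = -1724$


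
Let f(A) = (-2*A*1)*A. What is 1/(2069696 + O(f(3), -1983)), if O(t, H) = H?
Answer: 1/2067713 ≈ 4.8363e-7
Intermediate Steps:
f(A) = -2*A² (f(A) = (-2*A)*A = -2*A²)
1/(2069696 + O(f(3), -1983)) = 1/(2069696 - 1983) = 1/2067713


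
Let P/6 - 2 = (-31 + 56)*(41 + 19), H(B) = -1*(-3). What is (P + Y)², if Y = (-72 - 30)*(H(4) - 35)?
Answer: 150700176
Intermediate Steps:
H(B) = 3
P = 9012 (P = 12 + 6*((-31 + 56)*(41 + 19)) = 12 + 6*(25*60) = 12 + 6*1500 = 12 + 9000 = 9012)
Y = 3264 (Y = (-72 - 30)*(3 - 35) = -102*(-32) = 3264)
(P + Y)² = (9012 + 3264)² = 12276² = 150700176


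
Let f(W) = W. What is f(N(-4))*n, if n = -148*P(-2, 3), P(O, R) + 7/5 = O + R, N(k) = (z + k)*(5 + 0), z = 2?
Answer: -592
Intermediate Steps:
N(k) = 10 + 5*k (N(k) = (2 + k)*(5 + 0) = (2 + k)*5 = 10 + 5*k)
P(O, R) = -7/5 + O + R (P(O, R) = -7/5 + (O + R) = -7/5 + O + R)
n = 296/5 (n = -148*(-7/5 - 2 + 3) = -148*(-⅖) = 296/5 ≈ 59.200)
f(N(-4))*n = (10 + 5*(-4))*(296/5) = (10 - 20)*(296/5) = -10*296/5 = -592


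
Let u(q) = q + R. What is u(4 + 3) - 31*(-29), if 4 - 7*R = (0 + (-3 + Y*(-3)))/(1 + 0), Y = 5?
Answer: 6364/7 ≈ 909.14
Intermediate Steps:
R = 22/7 (R = 4/7 - (0 + (-3 + 5*(-3)))/(7*(1 + 0)) = 4/7 - (0 + (-3 - 15))/(7*1) = 4/7 - (0 - 18)/7 = 4/7 - (-18)/7 = 4/7 - ⅐*(-18) = 4/7 + 18/7 = 22/7 ≈ 3.1429)
u(q) = 22/7 + q (u(q) = q + 22/7 = 22/7 + q)
u(4 + 3) - 31*(-29) = (22/7 + (4 + 3)) - 31*(-29) = (22/7 + 7) + 899 = 71/7 + 899 = 6364/7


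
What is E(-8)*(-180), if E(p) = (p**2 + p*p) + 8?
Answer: -24480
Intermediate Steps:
E(p) = 8 + 2*p**2 (E(p) = (p**2 + p**2) + 8 = 2*p**2 + 8 = 8 + 2*p**2)
E(-8)*(-180) = (8 + 2*(-8)**2)*(-180) = (8 + 2*64)*(-180) = (8 + 128)*(-180) = 136*(-180) = -24480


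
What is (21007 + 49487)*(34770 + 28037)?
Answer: 4427516658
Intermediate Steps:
(21007 + 49487)*(34770 + 28037) = 70494*62807 = 4427516658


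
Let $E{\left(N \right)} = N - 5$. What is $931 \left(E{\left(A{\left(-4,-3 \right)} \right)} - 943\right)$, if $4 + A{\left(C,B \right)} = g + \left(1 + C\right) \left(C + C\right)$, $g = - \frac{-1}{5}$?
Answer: $- \frac{4318909}{5} \approx -8.6378 \cdot 10^{5}$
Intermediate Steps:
$g = \frac{1}{5}$ ($g = - \frac{-1}{5} = \left(-1\right) \left(- \frac{1}{5}\right) = \frac{1}{5} \approx 0.2$)
$A{\left(C,B \right)} = - \frac{19}{5} + 2 C \left(1 + C\right)$ ($A{\left(C,B \right)} = -4 + \left(\frac{1}{5} + \left(1 + C\right) \left(C + C\right)\right) = -4 + \left(\frac{1}{5} + \left(1 + C\right) 2 C\right) = -4 + \left(\frac{1}{5} + 2 C \left(1 + C\right)\right) = - \frac{19}{5} + 2 C \left(1 + C\right)$)
$E{\left(N \right)} = -5 + N$ ($E{\left(N \right)} = N - 5 = -5 + N$)
$931 \left(E{\left(A{\left(-4,-3 \right)} \right)} - 943\right) = 931 \left(\left(-5 + \left(- \frac{19}{5} + 2 \left(-4\right) + 2 \left(-4\right)^{2}\right)\right) - 943\right) = 931 \left(\left(-5 - - \frac{101}{5}\right) - 943\right) = 931 \left(\left(-5 + \frac{101}{5}\right) - 943\right) = 931 \left(\frac{76}{5} - 943\right) = 931 \left(- \frac{4639}{5}\right) = - \frac{4318909}{5}$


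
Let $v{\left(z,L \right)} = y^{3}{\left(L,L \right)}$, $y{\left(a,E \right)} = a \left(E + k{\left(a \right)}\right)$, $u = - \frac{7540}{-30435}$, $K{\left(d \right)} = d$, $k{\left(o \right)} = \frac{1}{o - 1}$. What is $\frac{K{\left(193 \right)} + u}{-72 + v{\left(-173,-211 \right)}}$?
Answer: $\frac{11207927438272}{5118406124825169642713697} \approx 2.1897 \cdot 10^{-12}$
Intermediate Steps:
$k{\left(o \right)} = \frac{1}{-1 + o}$
$u = \frac{1508}{6087}$ ($u = \left(-7540\right) \left(- \frac{1}{30435}\right) = \frac{1508}{6087} \approx 0.24774$)
$y{\left(a,E \right)} = a \left(E + \frac{1}{-1 + a}\right)$
$v{\left(z,L \right)} = \frac{L^{3} \left(1 + L \left(-1 + L\right)\right)^{3}}{\left(-1 + L\right)^{3}}$ ($v{\left(z,L \right)} = \left(\frac{L \left(1 + L \left(-1 + L\right)\right)}{-1 + L}\right)^{3} = \frac{L^{3} \left(1 + L \left(-1 + L\right)\right)^{3}}{\left(-1 + L\right)^{3}}$)
$\frac{K{\left(193 \right)} + u}{-72 + v{\left(-173,-211 \right)}} = \frac{193 + \frac{1508}{6087}}{-72 + \left(-211\right)^{3} \left(-211 + \frac{1}{-1 - 211}\right)^{3}} = \frac{1176299}{6087 \left(-72 - 9393931 \left(-211 + \frac{1}{-212}\right)^{3}\right)} = \frac{1176299}{6087 \left(-72 - 9393931 \left(-211 - \frac{1}{212}\right)^{3}\right)} = \frac{1176299}{6087 \left(-72 - 9393931 \left(- \frac{44733}{212}\right)^{3}\right)} = \frac{1176299}{6087 \left(-72 - - \frac{840874999971964100247}{9528128}\right)} = \frac{1176299}{6087 \left(-72 + \frac{840874999971964100247}{9528128}\right)} = \frac{1176299}{6087 \cdot \frac{840874999971278075031}{9528128}} = \frac{1176299}{6087} \cdot \frac{9528128}{840874999971278075031} = \frac{11207927438272}{5118406124825169642713697}$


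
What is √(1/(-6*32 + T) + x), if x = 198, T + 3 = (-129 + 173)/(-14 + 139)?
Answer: √117212475703/24331 ≈ 14.071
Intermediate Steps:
T = -331/125 (T = -3 + (-129 + 173)/(-14 + 139) = -3 + 44/125 = -331/125 ≈ -2.6480)
√(1/(-6*32 + T) + x) = √(1/(-6*32 - 331/125) + 198) = √(1/(-192 - 331/125) + 198) = √(1/(-24331/125) + 198) = √(-125/24331 + 198) = √(4817413/24331) = √117212475703/24331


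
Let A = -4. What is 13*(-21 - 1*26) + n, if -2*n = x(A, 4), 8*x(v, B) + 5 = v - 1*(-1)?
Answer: -1221/2 ≈ -610.50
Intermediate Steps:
x(v, B) = -½ + v/8 (x(v, B) = -5/8 + (v - 1*(-1))/8 = -5/8 + (v + 1)/8 = -5/8 + (1 + v)/8 = -5/8 + (⅛ + v/8) = -½ + v/8)
n = ½ (n = -(-½ + (⅛)*(-4))/2 = -(-½ - ½)/2 = -½*(-1) = ½ ≈ 0.50000)
13*(-21 - 1*26) + n = 13*(-21 - 1*26) + ½ = 13*(-21 - 26) + ½ = 13*(-47) + ½ = -611 + ½ = -1221/2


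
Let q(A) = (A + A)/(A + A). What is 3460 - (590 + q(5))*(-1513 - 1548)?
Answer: 1812511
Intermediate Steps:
q(A) = 1 (q(A) = (2*A)/((2*A)) = (2*A)*(1/(2*A)) = 1)
3460 - (590 + q(5))*(-1513 - 1548) = 3460 - (590 + 1)*(-1513 - 1548) = 3460 - 591*(-3061) = 3460 - 1*(-1809051) = 3460 + 1809051 = 1812511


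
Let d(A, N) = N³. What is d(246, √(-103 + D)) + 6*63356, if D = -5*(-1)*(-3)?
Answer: 380136 - 118*I*√118 ≈ 3.8014e+5 - 1281.8*I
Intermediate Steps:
D = -15 (D = 5*(-3) = -15)
d(246, √(-103 + D)) + 6*63356 = (√(-103 - 15))³ + 6*63356 = (√(-118))³ + 380136 = (I*√118)³ + 380136 = -118*I*√118 + 380136 = 380136 - 118*I*√118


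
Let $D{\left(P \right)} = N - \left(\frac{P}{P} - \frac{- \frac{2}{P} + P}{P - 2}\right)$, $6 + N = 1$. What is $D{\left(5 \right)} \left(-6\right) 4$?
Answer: $\frac{536}{5} \approx 107.2$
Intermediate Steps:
$N = -5$ ($N = -6 + 1 = -5$)
$D{\left(P \right)} = -6 + \frac{P - \frac{2}{P}}{-2 + P}$ ($D{\left(P \right)} = -5 - \left(\frac{P}{P} - \frac{- \frac{2}{P} + P}{P - 2}\right) = -5 - \left(1 - \frac{P - \frac{2}{P}}{-2 + P}\right) = -6 + \frac{P - \frac{2}{P}}{-2 + P}$)
$D{\left(5 \right)} \left(-6\right) 4 = \frac{-2 - 5 \cdot 5^{2} + 12 \cdot 5}{5 \left(-2 + 5\right)} \left(-6\right) 4 = \frac{-2 - 125 + 60}{5 \cdot 3} \left(-6\right) 4 = \frac{1}{5} \cdot \frac{1}{3} \left(-2 - 125 + 60\right) \left(-6\right) 4 = \frac{1}{5} \cdot \frac{1}{3} \left(-67\right) \left(-6\right) 4 = \left(- \frac{67}{15}\right) \left(-6\right) 4 = \frac{134}{5} \cdot 4 = \frac{536}{5}$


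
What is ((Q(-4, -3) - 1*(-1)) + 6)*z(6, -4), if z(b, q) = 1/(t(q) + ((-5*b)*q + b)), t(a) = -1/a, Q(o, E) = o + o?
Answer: -4/505 ≈ -0.0079208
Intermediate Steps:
Q(o, E) = 2*o
z(b, q) = 1/(b - 1/q - 5*b*q) (z(b, q) = 1/(-1/q + ((-5*b)*q + b)) = 1/(-1/q + (-5*b*q + b)) = 1/(-1/q + (b - 5*b*q)) = 1/(b - 1/q - 5*b*q))
((Q(-4, -3) - 1*(-1)) + 6)*z(6, -4) = ((2*(-4) - 1*(-1)) + 6)*(-1*(-4)/(1 + 6*(-4)*(-1 + 5*(-4)))) = ((-8 + 1) + 6)*(-1*(-4)/(1 + 6*(-4)*(-1 - 20))) = (-7 + 6)*(-1*(-4)/(1 + 6*(-4)*(-21))) = -(-1)*(-4)/(1 + 504) = -(-1)*(-4)/505 = -1*4/505 = -4/505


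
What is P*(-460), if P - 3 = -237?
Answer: 107640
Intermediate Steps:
P = -234 (P = 3 - 237 = -234)
P*(-460) = -234*(-460) = 107640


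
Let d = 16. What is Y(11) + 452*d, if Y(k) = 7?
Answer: 7239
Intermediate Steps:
Y(11) + 452*d = 7 + 452*16 = 7 + 7232 = 7239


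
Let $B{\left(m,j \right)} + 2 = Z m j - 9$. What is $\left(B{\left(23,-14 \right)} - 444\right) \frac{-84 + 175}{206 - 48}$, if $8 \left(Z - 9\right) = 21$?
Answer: $- \frac{1528163}{632} \approx -2418.0$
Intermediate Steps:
$Z = \frac{93}{8}$ ($Z = 9 + \frac{1}{8} \cdot 21 = 9 + \frac{21}{8} = \frac{93}{8} \approx 11.625$)
$B{\left(m,j \right)} = -11 + \frac{93 j m}{8}$ ($B{\left(m,j \right)} = -2 + \left(\frac{93 m}{8} j - 9\right) = -2 + \left(\frac{93 j m}{8} - 9\right) = -2 + \left(-9 + \frac{93 j m}{8}\right) = -11 + \frac{93 j m}{8}$)
$\left(B{\left(23,-14 \right)} - 444\right) \frac{-84 + 175}{206 - 48} = \left(\left(-11 + \frac{93}{8} \left(-14\right) 23\right) - 444\right) \frac{-84 + 175}{206 - 48} = \left(\left(-11 - \frac{14973}{4}\right) - 444\right) \frac{91}{158} = \left(- \frac{15017}{4} - 444\right) 91 \cdot \frac{1}{158} = \left(- \frac{16793}{4}\right) \frac{91}{158} = - \frac{1528163}{632}$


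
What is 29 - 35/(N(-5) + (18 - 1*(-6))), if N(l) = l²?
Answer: 198/7 ≈ 28.286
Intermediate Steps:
29 - 35/(N(-5) + (18 - 1*(-6))) = 29 - 35/((-5)² + (18 - 1*(-6))) = 29 - 35/(25 + (18 + 6)) = 29 - 35/(25 + 24) = 29 - 35/49 = 29 - 35*1/49 = 29 - 5/7 = 198/7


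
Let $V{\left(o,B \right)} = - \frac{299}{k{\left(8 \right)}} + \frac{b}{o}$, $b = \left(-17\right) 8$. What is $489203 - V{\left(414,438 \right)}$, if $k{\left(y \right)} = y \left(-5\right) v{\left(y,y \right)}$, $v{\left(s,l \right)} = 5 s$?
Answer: $\frac{162024080507}{331200} \approx 4.892 \cdot 10^{5}$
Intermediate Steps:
$k{\left(y \right)} = - 25 y^{2}$ ($k{\left(y \right)} = y \left(-5\right) 5 y = - 5 y 5 y = - 25 y^{2}$)
$b = -136$
$V{\left(o,B \right)} = \frac{299}{1600} - \frac{136}{o}$ ($V{\left(o,B \right)} = - \frac{299}{\left(-25\right) 8^{2}} - \frac{136}{o} = - \frac{299}{\left(-25\right) 64} - \frac{136}{o} = - \frac{299}{-1600} - \frac{136}{o} = \left(-299\right) \left(- \frac{1}{1600}\right) - \frac{136}{o} = \frac{299}{1600} - \frac{136}{o}$)
$489203 - V{\left(414,438 \right)} = 489203 - \left(\frac{299}{1600} - \frac{136}{414}\right) = 489203 - \left(\frac{299}{1600} - \frac{68}{207}\right) = 489203 - - \frac{46907}{331200} = 489203 + \frac{46907}{331200} = \frac{162024080507}{331200}$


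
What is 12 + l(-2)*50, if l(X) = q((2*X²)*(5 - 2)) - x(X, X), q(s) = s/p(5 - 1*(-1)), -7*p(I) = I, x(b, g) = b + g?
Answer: -1188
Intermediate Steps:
p(I) = -I/7
q(s) = -7*s/6 (q(s) = s/((-(5 - 1*(-1))/7)) = s/((-(5 + 1)/7)) = s/((-⅐*6)) = s/(-6/7) = s*(-7/6) = -7*s/6)
l(X) = -7*X² - 2*X (l(X) = -7*2*X²*(5 - 2)/6 - (X + X) = -7*2*X²*3/6 - 2*X = -7*X² - 2*X)
12 + l(-2)*50 = 12 - 2*(-2 - 7*(-2))*50 = 12 - 2*(-2 + 14)*50 = 12 - 2*12*50 = 12 - 24*50 = 12 - 1200 = -1188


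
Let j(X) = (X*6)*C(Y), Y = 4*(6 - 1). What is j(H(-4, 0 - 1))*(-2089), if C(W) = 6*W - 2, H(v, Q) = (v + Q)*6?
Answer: 44370360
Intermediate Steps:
Y = 20 (Y = 4*5 = 20)
H(v, Q) = 6*Q + 6*v (H(v, Q) = (Q + v)*6 = 6*Q + 6*v)
C(W) = -2 + 6*W
j(X) = 708*X (j(X) = (X*6)*(-2 + 6*20) = (6*X)*(-2 + 120) = (6*X)*118 = 708*X)
j(H(-4, 0 - 1))*(-2089) = (708*(6*(0 - 1) + 6*(-4)))*(-2089) = (708*(6*(-1) - 24))*(-2089) = (708*(-6 - 24))*(-2089) = (708*(-30))*(-2089) = -21240*(-2089) = 44370360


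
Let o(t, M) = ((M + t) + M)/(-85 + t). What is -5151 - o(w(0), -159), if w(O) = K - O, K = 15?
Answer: -360873/70 ≈ -5155.3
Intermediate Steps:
w(O) = 15 - O
o(t, M) = (t + 2*M)/(-85 + t)
-5151 - o(w(0), -159) = -5151 - ((15 - 1*0) + 2*(-159))/(-85 + (15 - 1*0)) = -5151 - ((15 + 0) - 318)/(-85 + (15 + 0)) = -5151 - (15 - 318)/(-85 + 15) = -5151 - (-303)/(-70) = -5151 - (-1)*(-303)/70 = -5151 - 1*303/70 = -5151 - 303/70 = -360873/70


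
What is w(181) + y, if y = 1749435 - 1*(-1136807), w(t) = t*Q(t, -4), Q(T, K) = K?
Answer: 2885518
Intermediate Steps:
w(t) = -4*t (w(t) = t*(-4) = -4*t)
y = 2886242 (y = 1749435 + 1136807 = 2886242)
w(181) + y = -4*181 + 2886242 = -724 + 2886242 = 2885518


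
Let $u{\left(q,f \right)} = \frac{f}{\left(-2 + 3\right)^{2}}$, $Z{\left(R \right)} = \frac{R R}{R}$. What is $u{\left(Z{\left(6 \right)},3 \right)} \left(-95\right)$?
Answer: $-285$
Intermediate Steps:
$Z{\left(R \right)} = R$ ($Z{\left(R \right)} = \frac{R^{2}}{R} = R$)
$u{\left(q,f \right)} = f$ ($u{\left(q,f \right)} = \frac{f}{1^{2}} = \frac{f}{1} = f 1 = f$)
$u{\left(Z{\left(6 \right)},3 \right)} \left(-95\right) = 3 \left(-95\right) = -285$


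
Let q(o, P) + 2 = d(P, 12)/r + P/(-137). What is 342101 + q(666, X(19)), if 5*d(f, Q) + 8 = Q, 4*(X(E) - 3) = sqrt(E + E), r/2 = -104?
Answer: 12185565463/35620 - sqrt(38)/548 ≈ 3.4210e+5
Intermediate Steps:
r = -208 (r = 2*(-104) = -208)
X(E) = 3 + sqrt(2)*sqrt(E)/4 (X(E) = 3 + sqrt(E + E)/4 = 3 + sqrt(2*E)/4 = 3 + (sqrt(2)*sqrt(E))/4 = 3 + sqrt(2)*sqrt(E)/4)
d(f, Q) = -8/5 + Q/5
q(o, P) = -521/260 - P/137 (q(o, P) = -2 + ((-8/5 + (1/5)*12)/(-208) + P/(-137)) = -2 + ((-8/5 + 12/5)*(-1/208) + P*(-1/137)) = -2 + ((4/5)*(-1/208) - P/137) = -2 + (-1/260 - P/137) = -521/260 - P/137)
342101 + q(666, X(19)) = 342101 + (-521/260 - (3 + sqrt(2)*sqrt(19)/4)/137) = 342101 + (-521/260 - (3 + sqrt(38)/4)/137) = 342101 + (-521/260 + (-3/137 - sqrt(38)/548)) = 342101 + (-72157/35620 - sqrt(38)/548) = 12185565463/35620 - sqrt(38)/548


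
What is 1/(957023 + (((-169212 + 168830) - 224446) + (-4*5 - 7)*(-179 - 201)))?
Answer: 1/742455 ≈ 1.3469e-6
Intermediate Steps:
1/(957023 + (((-169212 + 168830) - 224446) + (-4*5 - 7)*(-179 - 201))) = 1/(957023 + ((-382 - 224446) + (-20 - 7)*(-380))) = 1/(957023 + (-224828 - 27*(-380))) = 1/(957023 + (-224828 + 10260)) = 1/(957023 - 214568) = 1/742455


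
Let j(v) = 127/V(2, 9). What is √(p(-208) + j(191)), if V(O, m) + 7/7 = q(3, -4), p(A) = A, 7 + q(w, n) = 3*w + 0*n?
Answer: 9*I ≈ 9.0*I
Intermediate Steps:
q(w, n) = -7 + 3*w (q(w, n) = -7 + (3*w + 0*n) = -7 + (3*w + 0) = -7 + 3*w)
V(O, m) = 1 (V(O, m) = -1 + (-7 + 3*3) = -1 + (-7 + 9) = -1 + 2 = 1)
j(v) = 127 (j(v) = 127/1 = 127*1 = 127)
√(p(-208) + j(191)) = √(-208 + 127) = √(-81) = 9*I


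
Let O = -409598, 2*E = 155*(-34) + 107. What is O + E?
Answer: -824359/2 ≈ -4.1218e+5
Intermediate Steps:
E = -5163/2 (E = (155*(-34) + 107)/2 = (-5270 + 107)/2 = (½)*(-5163) = -5163/2 ≈ -2581.5)
O + E = -409598 - 5163/2 = -824359/2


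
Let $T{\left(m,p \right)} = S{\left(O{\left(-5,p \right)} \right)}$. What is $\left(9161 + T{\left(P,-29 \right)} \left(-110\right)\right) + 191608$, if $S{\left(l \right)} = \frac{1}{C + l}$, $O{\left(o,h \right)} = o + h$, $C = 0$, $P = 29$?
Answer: $\frac{3413128}{17} \approx 2.0077 \cdot 10^{5}$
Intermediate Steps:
$O{\left(o,h \right)} = h + o$
$S{\left(l \right)} = \frac{1}{l}$ ($S{\left(l \right)} = \frac{1}{0 + l} = \frac{1}{l}$)
$T{\left(m,p \right)} = \frac{1}{-5 + p}$ ($T{\left(m,p \right)} = \frac{1}{p - 5} = \frac{1}{-5 + p}$)
$\left(9161 + T{\left(P,-29 \right)} \left(-110\right)\right) + 191608 = \left(9161 + \frac{1}{-5 - 29} \left(-110\right)\right) + 191608 = \left(9161 + \frac{1}{-34} \left(-110\right)\right) + 191608 = \left(9161 - - \frac{55}{17}\right) + 191608 = \left(9161 + \frac{55}{17}\right) + 191608 = \frac{155792}{17} + 191608 = \frac{3413128}{17}$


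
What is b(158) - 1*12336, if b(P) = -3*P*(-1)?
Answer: -11862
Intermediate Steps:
b(P) = 3*P
b(158) - 1*12336 = 3*158 - 1*12336 = 474 - 12336 = -11862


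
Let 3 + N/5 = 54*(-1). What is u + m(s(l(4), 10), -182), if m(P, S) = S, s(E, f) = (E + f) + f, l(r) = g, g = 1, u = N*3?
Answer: -1037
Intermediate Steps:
N = -285 (N = -15 + 5*(54*(-1)) = -15 + 5*(-54) = -15 - 270 = -285)
u = -855 (u = -285*3 = -855)
l(r) = 1
s(E, f) = E + 2*f
u + m(s(l(4), 10), -182) = -855 - 182 = -1037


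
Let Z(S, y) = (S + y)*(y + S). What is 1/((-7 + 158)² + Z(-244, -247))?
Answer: 1/263882 ≈ 3.7896e-6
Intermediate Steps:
Z(S, y) = (S + y)² (Z(S, y) = (S + y)*(S + y) = (S + y)²)
1/((-7 + 158)² + Z(-244, -247)) = 1/((-7 + 158)² + (-244 - 247)²) = 1/(151² + (-491)²) = 1/(22801 + 241081) = 1/263882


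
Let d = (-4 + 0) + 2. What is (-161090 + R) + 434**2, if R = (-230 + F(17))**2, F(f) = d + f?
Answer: 73491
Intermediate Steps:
d = -2 (d = -4 + 2 = -2)
F(f) = -2 + f
R = 46225 (R = (-230 + (-2 + 17))**2 = (-230 + 15)**2 = (-215)**2 = 46225)
(-161090 + R) + 434**2 = (-161090 + 46225) + 434**2 = -114865 + 188356 = 73491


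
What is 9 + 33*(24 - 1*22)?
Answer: 75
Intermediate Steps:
9 + 33*(24 - 1*22) = 9 + 33*(24 - 22) = 9 + 33*2 = 9 + 66 = 75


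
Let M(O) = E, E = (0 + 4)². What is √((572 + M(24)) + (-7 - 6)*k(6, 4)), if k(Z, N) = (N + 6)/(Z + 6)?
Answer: √20778/6 ≈ 24.024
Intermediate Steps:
E = 16 (E = 4² = 16)
M(O) = 16
k(Z, N) = (6 + N)/(6 + Z)
√((572 + M(24)) + (-7 - 6)*k(6, 4)) = √((572 + 16) + (-7 - 6)*((6 + 4)/(6 + 6))) = √(588 - 13*10/12) = √(588 - 13*⅚) = √(588 - 65/6) = √(3463/6) = √20778/6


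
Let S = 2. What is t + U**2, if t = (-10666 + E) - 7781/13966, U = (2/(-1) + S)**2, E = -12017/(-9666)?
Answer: -359941962205/33748839 ≈ -10665.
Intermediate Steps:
E = 12017/9666 (E = -12017*(-1/9666) = 12017/9666 ≈ 1.2432)
U = 0 (U = (2/(-1) + 2)**2 = (2*(-1) + 2)**2 = (-2 + 2)**2 = 0**2 = 0)
t = -359941962205/33748839 (t = (-10666 + 12017/9666) - 7781/13966 = -103085539/9666 - 7781*1/13966 = -103085539/9666 - 7781/13966 = -359941962205/33748839 ≈ -10665.)
t + U**2 = -359941962205/33748839 + 0**2 = -359941962205/33748839 + 0 = -359941962205/33748839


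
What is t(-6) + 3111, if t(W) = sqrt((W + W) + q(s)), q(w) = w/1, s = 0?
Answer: 3111 + 2*I*sqrt(3) ≈ 3111.0 + 3.4641*I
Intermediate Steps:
q(w) = w (q(w) = w*1 = w)
t(W) = sqrt(2)*sqrt(W) (t(W) = sqrt((W + W) + 0) = sqrt(2*W + 0) = sqrt(2*W) = sqrt(2)*sqrt(W))
t(-6) + 3111 = sqrt(2)*sqrt(-6) + 3111 = sqrt(2)*(I*sqrt(6)) + 3111 = 2*I*sqrt(3) + 3111 = 3111 + 2*I*sqrt(3)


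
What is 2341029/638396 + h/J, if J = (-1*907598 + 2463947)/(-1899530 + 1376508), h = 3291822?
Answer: -366373255310859381/331188992068 ≈ -1.1062e+6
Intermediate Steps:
J = -1556349/523022 (J = (-907598 + 2463947)/(-523022) = 1556349*(-1/523022) = -1556349/523022 ≈ -2.9757)
2341029/638396 + h/J = 2341029/638396 + 3291822/(-1556349/523022) = 2341029*(1/638396) + 3291822*(-523022/1556349) = 2341029/638396 - 573898442028/518783 = -366373255310859381/331188992068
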